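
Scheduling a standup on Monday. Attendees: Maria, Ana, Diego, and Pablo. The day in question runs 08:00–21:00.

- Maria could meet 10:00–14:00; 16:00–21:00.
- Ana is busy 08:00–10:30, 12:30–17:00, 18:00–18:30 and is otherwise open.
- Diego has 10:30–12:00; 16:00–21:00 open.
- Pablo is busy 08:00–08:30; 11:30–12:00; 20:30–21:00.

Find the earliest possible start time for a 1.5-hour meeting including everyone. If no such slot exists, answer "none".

18:30

Maria free: 10:00-14:00, 16:00-21:00.
Ana free: 10:30-12:30, 17:00-18:00, 18:30-21:00 (invert busy blocks within the working day).
Diego free: 10:30-12:00, 16:00-21:00.
Pablo free: 08:30-11:30, 12:00-20:30 (invert busy blocks within the working day).
Maria ∩ Ana: 10:30-12:30, 17:00-18:00, 18:30-21:00.
Maria ∩ Ana ∩ Diego: 10:30-12:00, 17:00-18:00, 18:30-21:00.
Maria ∩ Ana ∩ Diego ∩ Pablo: 10:30-11:30, 17:00-18:00, 18:30-20:30.
The first common window of at least 90 minutes is 18:30-20:30, so the earliest start is 18:30.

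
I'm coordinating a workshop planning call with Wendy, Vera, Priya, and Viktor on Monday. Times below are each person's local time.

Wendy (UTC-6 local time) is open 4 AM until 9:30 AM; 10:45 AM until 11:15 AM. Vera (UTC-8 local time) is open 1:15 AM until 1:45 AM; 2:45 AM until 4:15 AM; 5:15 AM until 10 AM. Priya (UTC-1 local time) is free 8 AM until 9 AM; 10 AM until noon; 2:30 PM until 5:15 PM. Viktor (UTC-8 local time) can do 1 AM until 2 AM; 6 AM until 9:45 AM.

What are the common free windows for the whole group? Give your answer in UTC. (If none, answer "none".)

16:45-17:15

Wendy in UTC: 10:00-15:30, 16:45-17:15 (add 6h to convert from UTC-6).
Vera in UTC: 09:15-09:45, 10:45-12:15, 13:15-18:00 (add 8h to convert from UTC-8).
Priya in UTC: 09:00-10:00, 11:00-13:00, 15:30-18:15 (add 1h to convert from UTC-1).
Viktor in UTC: 09:00-10:00, 14:00-17:45 (add 8h to convert from UTC-8).
Wendy ∩ Vera: 10:45-12:15, 13:15-15:30, 16:45-17:15.
Wendy ∩ Vera ∩ Priya: 11:00-12:15, 16:45-17:15.
Wendy ∩ Vera ∩ Priya ∩ Viktor: 16:45-17:15.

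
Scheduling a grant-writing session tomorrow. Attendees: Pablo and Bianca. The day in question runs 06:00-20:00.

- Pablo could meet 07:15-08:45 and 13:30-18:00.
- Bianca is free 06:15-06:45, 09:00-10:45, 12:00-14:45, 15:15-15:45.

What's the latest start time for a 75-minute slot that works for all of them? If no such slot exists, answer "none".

13:30

Pablo ∩ Bianca: 13:30-14:45, 15:15-15:45.
The last common window of at least 75 minutes is 13:30-14:45; a 75-minute meeting can start as late as 13:30 and still end by 14:45.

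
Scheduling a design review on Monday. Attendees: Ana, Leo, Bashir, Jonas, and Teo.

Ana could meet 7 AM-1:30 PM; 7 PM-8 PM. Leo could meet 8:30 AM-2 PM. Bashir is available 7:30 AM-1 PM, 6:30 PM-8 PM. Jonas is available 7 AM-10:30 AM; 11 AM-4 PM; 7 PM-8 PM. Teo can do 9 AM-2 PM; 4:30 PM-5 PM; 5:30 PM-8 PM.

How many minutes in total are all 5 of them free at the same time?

210

Ana ∩ Leo: 08:30-13:30.
Ana ∩ Leo ∩ Bashir: 08:30-13:00.
Ana ∩ Leo ∩ Bashir ∩ Jonas: 08:30-10:30, 11:00-13:00.
Ana ∩ Leo ∩ Bashir ∩ Jonas ∩ Teo: 09:00-10:30, 11:00-13:00.
Those are the intersection windows.
Summing the common windows: 90 + 120 = 210 minutes.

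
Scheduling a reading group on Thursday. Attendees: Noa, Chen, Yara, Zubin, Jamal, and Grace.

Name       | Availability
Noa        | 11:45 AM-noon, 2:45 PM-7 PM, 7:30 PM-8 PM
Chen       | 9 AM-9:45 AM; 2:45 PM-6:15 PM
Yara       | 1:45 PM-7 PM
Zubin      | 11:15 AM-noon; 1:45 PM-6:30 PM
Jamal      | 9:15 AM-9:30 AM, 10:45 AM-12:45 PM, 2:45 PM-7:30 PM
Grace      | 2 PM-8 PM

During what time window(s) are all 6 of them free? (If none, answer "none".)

Noa ∩ Chen: 14:45-18:15.
Noa ∩ Chen ∩ Yara: 14:45-18:15.
Noa ∩ Chen ∩ Yara ∩ Zubin: 14:45-18:15.
Noa ∩ Chen ∩ Yara ∩ Zubin ∩ Jamal: 14:45-18:15.
Noa ∩ Chen ∩ Yara ∩ Zubin ∩ Jamal ∩ Grace: 14:45-18:15.

14:45-18:15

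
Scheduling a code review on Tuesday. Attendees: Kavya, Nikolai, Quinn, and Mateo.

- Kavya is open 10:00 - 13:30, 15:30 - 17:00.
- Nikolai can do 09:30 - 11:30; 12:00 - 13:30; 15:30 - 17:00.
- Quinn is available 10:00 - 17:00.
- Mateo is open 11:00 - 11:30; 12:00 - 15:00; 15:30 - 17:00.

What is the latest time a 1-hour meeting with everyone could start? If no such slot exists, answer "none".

Kavya ∩ Nikolai: 10:00-11:30, 12:00-13:30, 15:30-17:00.
Kavya ∩ Nikolai ∩ Quinn: 10:00-11:30, 12:00-13:30, 15:30-17:00.
Kavya ∩ Nikolai ∩ Quinn ∩ Mateo: 11:00-11:30, 12:00-13:30, 15:30-17:00.
The last common window of at least 60 minutes is 15:30-17:00; a 60-minute meeting can start as late as 16:00 and still end by 17:00.

16:00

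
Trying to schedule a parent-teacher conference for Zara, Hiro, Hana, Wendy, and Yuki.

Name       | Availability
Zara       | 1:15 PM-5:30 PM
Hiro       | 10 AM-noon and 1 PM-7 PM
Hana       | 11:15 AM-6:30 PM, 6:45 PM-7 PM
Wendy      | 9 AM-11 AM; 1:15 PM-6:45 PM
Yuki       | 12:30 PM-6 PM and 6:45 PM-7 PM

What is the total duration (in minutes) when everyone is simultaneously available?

Zara ∩ Hiro: 13:15-17:30.
Zara ∩ Hiro ∩ Hana: 13:15-17:30.
Zara ∩ Hiro ∩ Hana ∩ Wendy: 13:15-17:30.
Zara ∩ Hiro ∩ Hana ∩ Wendy ∩ Yuki: 13:15-17:30.
So the common availability across everyone is 13:15-17:30.
That's a single block of 255 minutes.

255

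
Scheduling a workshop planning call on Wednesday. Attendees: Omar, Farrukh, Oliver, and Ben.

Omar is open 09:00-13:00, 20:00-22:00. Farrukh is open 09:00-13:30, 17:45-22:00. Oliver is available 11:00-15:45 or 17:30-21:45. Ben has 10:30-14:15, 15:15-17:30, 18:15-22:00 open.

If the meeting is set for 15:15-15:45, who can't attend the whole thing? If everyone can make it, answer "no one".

Farrukh, Omar

Omar: not fully free for 15:15-15:45. Farrukh: not fully free for 15:15-15:45. Oliver: free for 15:15-15:45. Ben: free for 15:15-15:45.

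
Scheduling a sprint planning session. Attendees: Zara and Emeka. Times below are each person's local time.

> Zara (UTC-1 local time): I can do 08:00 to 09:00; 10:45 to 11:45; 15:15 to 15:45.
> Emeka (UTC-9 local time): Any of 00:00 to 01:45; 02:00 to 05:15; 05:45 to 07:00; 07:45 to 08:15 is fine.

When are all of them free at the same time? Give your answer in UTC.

Zara in UTC: 09:00-10:00, 11:45-12:45, 16:15-16:45 (add 1h to convert from UTC-1).
Emeka in UTC: 09:00-10:45, 11:00-14:15, 14:45-16:00, 16:45-17:15 (add 9h to convert from UTC-9).
Zara ∩ Emeka: 09:00-10:00, 11:45-12:45.
So the common availability across everyone is 09:00-10:00, 11:45-12:45.

09:00-10:00, 11:45-12:45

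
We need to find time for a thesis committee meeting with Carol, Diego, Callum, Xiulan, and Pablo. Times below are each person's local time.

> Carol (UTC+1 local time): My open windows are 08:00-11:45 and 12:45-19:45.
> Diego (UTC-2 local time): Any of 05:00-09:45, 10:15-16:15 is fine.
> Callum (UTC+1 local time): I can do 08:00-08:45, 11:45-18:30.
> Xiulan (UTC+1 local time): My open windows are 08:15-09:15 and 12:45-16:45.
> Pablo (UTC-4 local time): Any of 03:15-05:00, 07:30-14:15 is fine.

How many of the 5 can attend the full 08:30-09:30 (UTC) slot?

Carol in UTC: 07:00-10:45, 11:45-18:45 (subtract 1h to convert from UTC+1).
Diego in UTC: 07:00-11:45, 12:15-18:15 (add 2h to convert from UTC-2).
Callum in UTC: 07:00-07:45, 10:45-17:30 (subtract 1h to convert from UTC+1).
Xiulan in UTC: 07:15-08:15, 11:45-15:45 (subtract 1h to convert from UTC+1).
Pablo in UTC: 07:15-09:00, 11:30-18:15 (add 4h to convert from UTC-4).
Carol and Diego can make the full 08:30-09:30 slot — that's 2.

2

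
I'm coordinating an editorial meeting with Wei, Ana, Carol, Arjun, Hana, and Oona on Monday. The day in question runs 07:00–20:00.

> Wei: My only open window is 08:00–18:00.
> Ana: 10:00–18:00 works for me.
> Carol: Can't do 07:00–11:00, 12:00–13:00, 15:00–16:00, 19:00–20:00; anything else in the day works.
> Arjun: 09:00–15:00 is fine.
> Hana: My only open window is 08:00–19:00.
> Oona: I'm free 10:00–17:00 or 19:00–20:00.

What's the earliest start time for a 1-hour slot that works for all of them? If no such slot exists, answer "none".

11:00

Wei free: 08:00-18:00.
Ana free: 10:00-18:00.
Carol free: 11:00-12:00, 13:00-15:00, 16:00-19:00 (invert busy blocks within the working day).
Arjun free: 09:00-15:00.
Hana free: 08:00-19:00.
Oona free: 10:00-17:00, 19:00-20:00.
Wei ∩ Ana: 10:00-18:00.
Wei ∩ Ana ∩ Carol: 11:00-12:00, 13:00-15:00, 16:00-18:00.
Wei ∩ Ana ∩ Carol ∩ Arjun: 11:00-12:00, 13:00-15:00.
Wei ∩ Ana ∩ Carol ∩ Arjun ∩ Hana: 11:00-12:00, 13:00-15:00.
Wei ∩ Ana ∩ Carol ∩ Arjun ∩ Hana ∩ Oona: 11:00-12:00, 13:00-15:00.
Those are the intersection windows.
The first common window of at least 60 minutes is 11:00-12:00, so the earliest start is 11:00.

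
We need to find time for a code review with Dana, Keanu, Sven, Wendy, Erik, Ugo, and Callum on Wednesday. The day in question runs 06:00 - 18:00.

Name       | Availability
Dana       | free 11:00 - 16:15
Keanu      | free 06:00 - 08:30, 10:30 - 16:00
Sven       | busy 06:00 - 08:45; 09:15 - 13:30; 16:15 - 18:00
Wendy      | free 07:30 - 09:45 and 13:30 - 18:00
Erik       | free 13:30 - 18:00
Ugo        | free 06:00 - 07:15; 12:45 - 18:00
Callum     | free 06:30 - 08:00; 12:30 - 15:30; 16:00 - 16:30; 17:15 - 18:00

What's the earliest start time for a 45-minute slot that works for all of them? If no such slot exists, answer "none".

Dana free: 11:00-16:15.
Keanu free: 06:00-08:30, 10:30-16:00.
Sven free: 08:45-09:15, 13:30-16:15 (invert busy blocks within the working day).
Wendy free: 07:30-09:45, 13:30-18:00.
Erik free: 13:30-18:00.
Ugo free: 06:00-07:15, 12:45-18:00.
Callum free: 06:30-08:00, 12:30-15:30, 16:00-16:30, 17:15-18:00.
Dana ∩ Keanu: 11:00-16:00.
Dana ∩ Keanu ∩ Sven: 13:30-16:00.
Dana ∩ Keanu ∩ Sven ∩ Wendy: 13:30-16:00.
Dana ∩ Keanu ∩ Sven ∩ Wendy ∩ Erik: 13:30-16:00.
Dana ∩ Keanu ∩ Sven ∩ Wendy ∩ Erik ∩ Ugo: 13:30-16:00.
Dana ∩ Keanu ∩ Sven ∩ Wendy ∩ Erik ∩ Ugo ∩ Callum: 13:30-15:30.
Those are the intersection windows.
The first common window of at least 45 minutes is 13:30-15:30, so the earliest start is 13:30.

13:30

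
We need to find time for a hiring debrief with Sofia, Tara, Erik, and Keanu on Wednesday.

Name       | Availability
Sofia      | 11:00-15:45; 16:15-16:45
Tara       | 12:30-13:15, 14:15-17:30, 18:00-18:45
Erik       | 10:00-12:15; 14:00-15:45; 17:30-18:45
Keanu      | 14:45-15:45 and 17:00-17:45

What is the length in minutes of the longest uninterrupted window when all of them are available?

60

Sofia ∩ Tara: 12:30-13:15, 14:15-15:45, 16:15-16:45.
Sofia ∩ Tara ∩ Erik: 14:15-15:45.
Sofia ∩ Tara ∩ Erik ∩ Keanu: 14:45-15:45.
The longest is 14:45-15:45 at 60 minutes.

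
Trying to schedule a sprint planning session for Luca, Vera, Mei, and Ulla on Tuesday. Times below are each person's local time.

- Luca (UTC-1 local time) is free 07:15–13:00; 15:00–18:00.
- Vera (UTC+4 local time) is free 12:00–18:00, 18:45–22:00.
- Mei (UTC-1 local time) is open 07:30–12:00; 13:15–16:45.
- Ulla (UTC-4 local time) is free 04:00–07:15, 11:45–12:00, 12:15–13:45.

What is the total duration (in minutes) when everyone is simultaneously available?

255

Luca in UTC: 08:15-14:00, 16:00-19:00 (add 1h to convert from UTC-1).
Vera in UTC: 08:00-14:00, 14:45-18:00 (subtract 4h to convert from UTC+4).
Mei in UTC: 08:30-13:00, 14:15-17:45 (add 1h to convert from UTC-1).
Ulla in UTC: 08:00-11:15, 15:45-16:00, 16:15-17:45 (add 4h to convert from UTC-4).
Luca ∩ Vera: 08:15-14:00, 16:00-18:00.
Luca ∩ Vera ∩ Mei: 08:30-13:00, 16:00-17:45.
Luca ∩ Vera ∩ Mei ∩ Ulla: 08:30-11:15, 16:15-17:45.
So the common availability across everyone is 08:30-11:15, 16:15-17:45.
Summing the common windows: 165 + 90 = 255 minutes.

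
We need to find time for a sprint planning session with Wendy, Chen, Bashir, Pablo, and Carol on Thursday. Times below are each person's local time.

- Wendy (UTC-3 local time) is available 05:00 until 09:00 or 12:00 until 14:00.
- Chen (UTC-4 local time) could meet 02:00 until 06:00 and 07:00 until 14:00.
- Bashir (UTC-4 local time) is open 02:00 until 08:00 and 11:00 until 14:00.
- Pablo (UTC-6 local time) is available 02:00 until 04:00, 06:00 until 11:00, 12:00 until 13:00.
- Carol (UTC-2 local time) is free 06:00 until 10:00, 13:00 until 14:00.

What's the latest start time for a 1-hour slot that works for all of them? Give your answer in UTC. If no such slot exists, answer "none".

15:00

Wendy in UTC: 08:00-12:00, 15:00-17:00 (add 3h to convert from UTC-3).
Chen in UTC: 06:00-10:00, 11:00-18:00 (add 4h to convert from UTC-4).
Bashir in UTC: 06:00-12:00, 15:00-18:00 (add 4h to convert from UTC-4).
Pablo in UTC: 08:00-10:00, 12:00-17:00, 18:00-19:00 (add 6h to convert from UTC-6).
Carol in UTC: 08:00-12:00, 15:00-16:00 (add 2h to convert from UTC-2).
Wendy ∩ Chen: 08:00-10:00, 11:00-12:00, 15:00-17:00.
Wendy ∩ Chen ∩ Bashir: 08:00-10:00, 11:00-12:00, 15:00-17:00.
Wendy ∩ Chen ∩ Bashir ∩ Pablo: 08:00-10:00, 15:00-17:00.
Wendy ∩ Chen ∩ Bashir ∩ Pablo ∩ Carol: 08:00-10:00, 15:00-16:00.
The last common window of at least 60 minutes is 15:00-16:00; a 60-minute meeting can start as late as 15:00 and still end by 16:00.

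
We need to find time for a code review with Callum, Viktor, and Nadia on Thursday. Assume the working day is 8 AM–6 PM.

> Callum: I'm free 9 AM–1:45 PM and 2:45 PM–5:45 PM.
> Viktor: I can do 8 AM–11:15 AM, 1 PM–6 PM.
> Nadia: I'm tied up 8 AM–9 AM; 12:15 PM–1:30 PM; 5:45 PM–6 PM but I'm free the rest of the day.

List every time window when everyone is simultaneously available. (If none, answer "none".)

Callum free: 09:00-13:45, 14:45-17:45.
Viktor free: 08:00-11:15, 13:00-18:00.
Nadia free: 09:00-12:15, 13:30-17:45 (invert busy blocks within the working day).
Callum ∩ Viktor: 09:00-11:15, 13:00-13:45, 14:45-17:45.
Callum ∩ Viktor ∩ Nadia: 09:00-11:15, 13:30-13:45, 14:45-17:45.

09:00-11:15, 13:30-13:45, 14:45-17:45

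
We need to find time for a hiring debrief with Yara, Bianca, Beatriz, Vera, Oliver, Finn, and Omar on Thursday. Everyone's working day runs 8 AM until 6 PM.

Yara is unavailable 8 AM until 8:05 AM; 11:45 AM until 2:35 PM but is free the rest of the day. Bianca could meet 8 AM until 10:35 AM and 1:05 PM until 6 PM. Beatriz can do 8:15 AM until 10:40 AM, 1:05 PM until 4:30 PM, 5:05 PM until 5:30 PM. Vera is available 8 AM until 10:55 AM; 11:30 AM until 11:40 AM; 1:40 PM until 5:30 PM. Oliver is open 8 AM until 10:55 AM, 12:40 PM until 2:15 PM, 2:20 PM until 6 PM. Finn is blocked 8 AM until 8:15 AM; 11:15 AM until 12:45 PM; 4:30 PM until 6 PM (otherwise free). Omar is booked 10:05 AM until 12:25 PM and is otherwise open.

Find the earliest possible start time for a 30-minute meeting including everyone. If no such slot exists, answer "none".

Yara free: 08:05-11:45, 14:35-18:00 (invert busy blocks within the working day).
Bianca free: 08:00-10:35, 13:05-18:00.
Beatriz free: 08:15-10:40, 13:05-16:30, 17:05-17:30.
Vera free: 08:00-10:55, 11:30-11:40, 13:40-17:30.
Oliver free: 08:00-10:55, 12:40-14:15, 14:20-18:00.
Finn free: 08:15-11:15, 12:45-16:30 (invert busy blocks within the working day).
Omar free: 08:00-10:05, 12:25-18:00 (invert busy blocks within the working day).
Yara ∩ Bianca: 08:05-10:35, 14:35-18:00.
Yara ∩ Bianca ∩ Beatriz: 08:15-10:35, 14:35-16:30, 17:05-17:30.
Yara ∩ Bianca ∩ Beatriz ∩ Vera: 08:15-10:35, 14:35-16:30, 17:05-17:30.
Yara ∩ Bianca ∩ Beatriz ∩ Vera ∩ Oliver: 08:15-10:35, 14:35-16:30, 17:05-17:30.
Yara ∩ Bianca ∩ Beatriz ∩ Vera ∩ Oliver ∩ Finn: 08:15-10:35, 14:35-16:30.
Yara ∩ Bianca ∩ Beatriz ∩ Vera ∩ Oliver ∩ Finn ∩ Omar: 08:15-10:05, 14:35-16:30.
So the common availability across everyone is 08:15-10:05, 14:35-16:30.
The first common window of at least 30 minutes is 08:15-10:05, so the earliest start is 08:15.

08:15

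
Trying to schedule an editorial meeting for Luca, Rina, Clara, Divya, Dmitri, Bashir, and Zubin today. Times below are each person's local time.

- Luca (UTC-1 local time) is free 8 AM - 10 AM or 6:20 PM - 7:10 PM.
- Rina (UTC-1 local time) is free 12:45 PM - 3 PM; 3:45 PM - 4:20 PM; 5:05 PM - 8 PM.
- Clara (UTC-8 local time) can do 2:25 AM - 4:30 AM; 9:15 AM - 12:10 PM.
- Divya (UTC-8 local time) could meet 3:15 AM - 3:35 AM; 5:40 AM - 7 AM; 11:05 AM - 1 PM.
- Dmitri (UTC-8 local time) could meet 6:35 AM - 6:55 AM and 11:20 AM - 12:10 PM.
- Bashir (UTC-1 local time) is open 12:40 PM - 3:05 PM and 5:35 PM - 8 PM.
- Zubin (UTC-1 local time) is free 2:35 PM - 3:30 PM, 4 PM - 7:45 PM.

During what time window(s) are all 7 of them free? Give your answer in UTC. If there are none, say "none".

19:20-20:10

Luca in UTC: 09:00-11:00, 19:20-20:10 (add 1h to convert from UTC-1).
Rina in UTC: 13:45-16:00, 16:45-17:20, 18:05-21:00 (add 1h to convert from UTC-1).
Clara in UTC: 10:25-12:30, 17:15-20:10 (add 8h to convert from UTC-8).
Divya in UTC: 11:15-11:35, 13:40-15:00, 19:05-21:00 (add 8h to convert from UTC-8).
Dmitri in UTC: 14:35-14:55, 19:20-20:10 (add 8h to convert from UTC-8).
Bashir in UTC: 13:40-16:05, 18:35-21:00 (add 1h to convert from UTC-1).
Zubin in UTC: 15:35-16:30, 17:00-20:45 (add 1h to convert from UTC-1).
Luca ∩ Rina: 19:20-20:10.
Luca ∩ Rina ∩ Clara: 19:20-20:10.
Luca ∩ Rina ∩ Clara ∩ Divya: 19:20-20:10.
Luca ∩ Rina ∩ Clara ∩ Divya ∩ Dmitri: 19:20-20:10.
Luca ∩ Rina ∩ Clara ∩ Divya ∩ Dmitri ∩ Bashir: 19:20-20:10.
Luca ∩ Rina ∩ Clara ∩ Divya ∩ Dmitri ∩ Bashir ∩ Zubin: 19:20-20:10.
So the common availability across everyone is 19:20-20:10.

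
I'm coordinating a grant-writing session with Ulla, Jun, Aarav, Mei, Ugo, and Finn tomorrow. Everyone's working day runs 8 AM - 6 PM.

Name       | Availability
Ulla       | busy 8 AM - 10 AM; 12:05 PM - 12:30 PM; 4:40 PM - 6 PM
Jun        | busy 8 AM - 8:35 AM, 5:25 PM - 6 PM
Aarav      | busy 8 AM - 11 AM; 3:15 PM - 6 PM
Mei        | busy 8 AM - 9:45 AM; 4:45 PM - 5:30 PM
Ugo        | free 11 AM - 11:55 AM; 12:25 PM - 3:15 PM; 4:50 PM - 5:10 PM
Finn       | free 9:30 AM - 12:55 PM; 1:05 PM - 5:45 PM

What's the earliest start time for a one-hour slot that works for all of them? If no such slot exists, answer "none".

13:05

Ulla free: 10:00-12:05, 12:30-16:40 (invert busy blocks within the working day).
Jun free: 08:35-17:25 (invert busy blocks within the working day).
Aarav free: 11:00-15:15 (invert busy blocks within the working day).
Mei free: 09:45-16:45, 17:30-18:00 (invert busy blocks within the working day).
Ugo free: 11:00-11:55, 12:25-15:15, 16:50-17:10.
Finn free: 09:30-12:55, 13:05-17:45.
Ulla ∩ Jun: 10:00-12:05, 12:30-16:40.
Ulla ∩ Jun ∩ Aarav: 11:00-12:05, 12:30-15:15.
Ulla ∩ Jun ∩ Aarav ∩ Mei: 11:00-12:05, 12:30-15:15.
Ulla ∩ Jun ∩ Aarav ∩ Mei ∩ Ugo: 11:00-11:55, 12:30-15:15.
Ulla ∩ Jun ∩ Aarav ∩ Mei ∩ Ugo ∩ Finn: 11:00-11:55, 12:30-12:55, 13:05-15:15.
The first common window of at least 60 minutes is 13:05-15:15, so the earliest start is 13:05.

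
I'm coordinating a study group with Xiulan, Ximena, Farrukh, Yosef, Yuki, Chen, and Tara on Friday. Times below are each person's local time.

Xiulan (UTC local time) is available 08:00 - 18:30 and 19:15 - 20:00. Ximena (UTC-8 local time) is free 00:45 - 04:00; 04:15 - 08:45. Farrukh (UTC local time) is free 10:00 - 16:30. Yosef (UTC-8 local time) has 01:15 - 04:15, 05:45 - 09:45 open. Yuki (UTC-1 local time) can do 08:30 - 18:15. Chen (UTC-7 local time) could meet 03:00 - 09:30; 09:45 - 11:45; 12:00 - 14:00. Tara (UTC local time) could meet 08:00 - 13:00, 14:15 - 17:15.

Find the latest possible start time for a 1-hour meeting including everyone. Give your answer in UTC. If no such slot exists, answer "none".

Xiulan in UTC: 08:00-18:30, 19:15-20:00.
Ximena in UTC: 08:45-12:00, 12:15-16:45 (add 8h to convert from UTC-8).
Farrukh in UTC: 10:00-16:30.
Yosef in UTC: 09:15-12:15, 13:45-17:45 (add 8h to convert from UTC-8).
Yuki in UTC: 09:30-19:15 (add 1h to convert from UTC-1).
Chen in UTC: 10:00-16:30, 16:45-18:45, 19:00-21:00 (add 7h to convert from UTC-7).
Tara in UTC: 08:00-13:00, 14:15-17:15.
Xiulan ∩ Ximena: 08:45-12:00, 12:15-16:45.
Xiulan ∩ Ximena ∩ Farrukh: 10:00-12:00, 12:15-16:30.
Xiulan ∩ Ximena ∩ Farrukh ∩ Yosef: 10:00-12:00, 13:45-16:30.
Xiulan ∩ Ximena ∩ Farrukh ∩ Yosef ∩ Yuki: 10:00-12:00, 13:45-16:30.
Xiulan ∩ Ximena ∩ Farrukh ∩ Yosef ∩ Yuki ∩ Chen: 10:00-12:00, 13:45-16:30.
Xiulan ∩ Ximena ∩ Farrukh ∩ Yosef ∩ Yuki ∩ Chen ∩ Tara: 10:00-12:00, 14:15-16:30.
So the common availability across everyone is 10:00-12:00, 14:15-16:30.
The last common window of at least 60 minutes is 14:15-16:30; a 60-minute meeting can start as late as 15:30 and still end by 16:30.

15:30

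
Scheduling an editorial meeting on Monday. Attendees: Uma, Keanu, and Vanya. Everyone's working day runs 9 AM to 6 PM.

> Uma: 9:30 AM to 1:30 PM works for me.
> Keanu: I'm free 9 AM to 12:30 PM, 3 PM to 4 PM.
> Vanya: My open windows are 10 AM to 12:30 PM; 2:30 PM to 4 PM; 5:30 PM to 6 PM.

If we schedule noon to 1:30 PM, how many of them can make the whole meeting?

1

Uma can make the full 12:00-13:30 slot — that's 1.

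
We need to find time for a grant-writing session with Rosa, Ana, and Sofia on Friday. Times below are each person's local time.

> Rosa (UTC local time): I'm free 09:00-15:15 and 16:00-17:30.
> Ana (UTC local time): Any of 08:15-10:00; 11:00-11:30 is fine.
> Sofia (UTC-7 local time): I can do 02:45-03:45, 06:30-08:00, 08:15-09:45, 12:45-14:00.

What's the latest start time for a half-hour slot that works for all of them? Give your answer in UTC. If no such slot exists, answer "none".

Rosa in UTC: 09:00-15:15, 16:00-17:30.
Ana in UTC: 08:15-10:00, 11:00-11:30.
Sofia in UTC: 09:45-10:45, 13:30-15:00, 15:15-16:45, 19:45-21:00 (add 7h to convert from UTC-7).
Rosa ∩ Ana: 09:00-10:00, 11:00-11:30.
Rosa ∩ Ana ∩ Sofia: 09:45-10:00.
No common window is at least 30 minutes long.

none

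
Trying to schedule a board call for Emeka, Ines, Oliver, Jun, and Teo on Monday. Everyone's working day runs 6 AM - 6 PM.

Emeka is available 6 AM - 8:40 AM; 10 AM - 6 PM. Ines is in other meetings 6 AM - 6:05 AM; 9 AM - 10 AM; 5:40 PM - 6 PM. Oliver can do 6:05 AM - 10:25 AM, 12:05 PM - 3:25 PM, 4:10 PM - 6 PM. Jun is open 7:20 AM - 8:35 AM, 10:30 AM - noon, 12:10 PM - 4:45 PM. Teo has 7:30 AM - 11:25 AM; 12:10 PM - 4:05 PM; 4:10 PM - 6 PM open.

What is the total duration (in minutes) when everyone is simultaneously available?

295

Emeka free: 06:00-08:40, 10:00-18:00.
Ines free: 06:05-09:00, 10:00-17:40 (invert busy blocks within the working day).
Oliver free: 06:05-10:25, 12:05-15:25, 16:10-18:00.
Jun free: 07:20-08:35, 10:30-12:00, 12:10-16:45.
Teo free: 07:30-11:25, 12:10-16:05, 16:10-18:00.
Emeka ∩ Ines: 06:05-08:40, 10:00-17:40.
Emeka ∩ Ines ∩ Oliver: 06:05-08:40, 10:00-10:25, 12:05-15:25, 16:10-17:40.
Emeka ∩ Ines ∩ Oliver ∩ Jun: 07:20-08:35, 12:10-15:25, 16:10-16:45.
Emeka ∩ Ines ∩ Oliver ∩ Jun ∩ Teo: 07:30-08:35, 12:10-15:25, 16:10-16:45.
Summing the common windows: 65 + 195 + 35 = 295 minutes.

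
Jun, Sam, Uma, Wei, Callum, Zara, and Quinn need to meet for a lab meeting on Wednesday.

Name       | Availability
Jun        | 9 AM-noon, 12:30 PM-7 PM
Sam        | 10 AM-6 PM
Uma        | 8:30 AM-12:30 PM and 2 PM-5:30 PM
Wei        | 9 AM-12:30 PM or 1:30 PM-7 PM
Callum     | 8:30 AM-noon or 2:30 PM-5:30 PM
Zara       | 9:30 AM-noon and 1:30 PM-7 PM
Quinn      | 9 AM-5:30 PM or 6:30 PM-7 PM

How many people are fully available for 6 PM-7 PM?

3

Jun, Wei, and Zara can make the full 18:00-19:00 slot — that's 3.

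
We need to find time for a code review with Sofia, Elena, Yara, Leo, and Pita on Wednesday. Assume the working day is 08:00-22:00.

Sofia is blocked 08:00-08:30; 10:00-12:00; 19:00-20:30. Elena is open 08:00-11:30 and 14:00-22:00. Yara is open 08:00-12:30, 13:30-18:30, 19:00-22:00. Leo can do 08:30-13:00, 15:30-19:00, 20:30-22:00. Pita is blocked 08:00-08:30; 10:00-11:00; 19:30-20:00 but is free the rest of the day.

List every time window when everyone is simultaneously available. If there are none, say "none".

Sofia free: 08:30-10:00, 12:00-19:00, 20:30-22:00 (invert busy blocks within the working day).
Elena free: 08:00-11:30, 14:00-22:00.
Yara free: 08:00-12:30, 13:30-18:30, 19:00-22:00.
Leo free: 08:30-13:00, 15:30-19:00, 20:30-22:00.
Pita free: 08:30-10:00, 11:00-19:30, 20:00-22:00 (invert busy blocks within the working day).
Sofia ∩ Elena: 08:30-10:00, 14:00-19:00, 20:30-22:00.
Sofia ∩ Elena ∩ Yara: 08:30-10:00, 14:00-18:30, 20:30-22:00.
Sofia ∩ Elena ∩ Yara ∩ Leo: 08:30-10:00, 15:30-18:30, 20:30-22:00.
Sofia ∩ Elena ∩ Yara ∩ Leo ∩ Pita: 08:30-10:00, 15:30-18:30, 20:30-22:00.

08:30-10:00, 15:30-18:30, 20:30-22:00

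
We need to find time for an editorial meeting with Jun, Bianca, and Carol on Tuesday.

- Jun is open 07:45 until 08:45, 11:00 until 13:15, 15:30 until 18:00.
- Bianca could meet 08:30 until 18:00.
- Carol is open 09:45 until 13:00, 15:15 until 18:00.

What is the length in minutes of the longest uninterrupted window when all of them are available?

Jun ∩ Bianca: 08:30-08:45, 11:00-13:15, 15:30-18:00.
Jun ∩ Bianca ∩ Carol: 11:00-13:00, 15:30-18:00.
The longest is 15:30-18:00 at 150 minutes.

150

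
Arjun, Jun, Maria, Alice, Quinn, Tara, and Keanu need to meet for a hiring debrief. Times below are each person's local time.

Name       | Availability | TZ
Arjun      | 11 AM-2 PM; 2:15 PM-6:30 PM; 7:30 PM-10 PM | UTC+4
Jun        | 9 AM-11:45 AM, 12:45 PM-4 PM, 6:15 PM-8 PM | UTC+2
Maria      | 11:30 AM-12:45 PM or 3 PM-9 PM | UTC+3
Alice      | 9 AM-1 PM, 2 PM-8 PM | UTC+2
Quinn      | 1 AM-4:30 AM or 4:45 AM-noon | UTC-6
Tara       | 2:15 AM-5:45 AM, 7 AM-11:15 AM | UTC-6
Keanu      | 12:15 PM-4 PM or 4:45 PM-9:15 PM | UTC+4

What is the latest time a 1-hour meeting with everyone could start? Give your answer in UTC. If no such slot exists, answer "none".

16:15

Arjun in UTC: 07:00-10:00, 10:15-14:30, 15:30-18:00 (subtract 4h to convert from UTC+4).
Jun in UTC: 07:00-09:45, 10:45-14:00, 16:15-18:00 (subtract 2h to convert from UTC+2).
Maria in UTC: 08:30-09:45, 12:00-18:00 (subtract 3h to convert from UTC+3).
Alice in UTC: 07:00-11:00, 12:00-18:00 (subtract 2h to convert from UTC+2).
Quinn in UTC: 07:00-10:30, 10:45-18:00 (add 6h to convert from UTC-6).
Tara in UTC: 08:15-11:45, 13:00-17:15 (add 6h to convert from UTC-6).
Keanu in UTC: 08:15-12:00, 12:45-17:15 (subtract 4h to convert from UTC+4).
Arjun ∩ Jun: 07:00-09:45, 10:45-14:00, 16:15-18:00.
Arjun ∩ Jun ∩ Maria: 08:30-09:45, 12:00-14:00, 16:15-18:00.
Arjun ∩ Jun ∩ Maria ∩ Alice: 08:30-09:45, 12:00-14:00, 16:15-18:00.
Arjun ∩ Jun ∩ Maria ∩ Alice ∩ Quinn: 08:30-09:45, 12:00-14:00, 16:15-18:00.
Arjun ∩ Jun ∩ Maria ∩ Alice ∩ Quinn ∩ Tara: 08:30-09:45, 13:00-14:00, 16:15-17:15.
Arjun ∩ Jun ∩ Maria ∩ Alice ∩ Quinn ∩ Tara ∩ Keanu: 08:30-09:45, 13:00-14:00, 16:15-17:15.
The last common window of at least 60 minutes is 16:15-17:15; a 60-minute meeting can start as late as 16:15 and still end by 17:15.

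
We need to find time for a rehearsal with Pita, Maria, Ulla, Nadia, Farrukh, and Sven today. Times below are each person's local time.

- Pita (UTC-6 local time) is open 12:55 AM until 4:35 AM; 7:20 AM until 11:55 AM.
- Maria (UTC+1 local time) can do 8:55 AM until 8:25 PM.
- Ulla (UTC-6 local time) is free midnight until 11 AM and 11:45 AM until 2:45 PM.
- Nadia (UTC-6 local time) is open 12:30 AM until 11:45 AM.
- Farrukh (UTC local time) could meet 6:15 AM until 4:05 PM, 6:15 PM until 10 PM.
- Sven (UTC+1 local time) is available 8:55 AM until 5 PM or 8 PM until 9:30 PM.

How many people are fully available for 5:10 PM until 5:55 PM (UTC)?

Pita in UTC: 06:55-10:35, 13:20-17:55 (add 6h to convert from UTC-6).
Maria in UTC: 07:55-19:25 (subtract 1h to convert from UTC+1).
Ulla in UTC: 06:00-17:00, 17:45-20:45 (add 6h to convert from UTC-6).
Nadia in UTC: 06:30-17:45 (add 6h to convert from UTC-6).
Farrukh in UTC: 06:15-16:05, 18:15-22:00.
Sven in UTC: 07:55-16:00, 19:00-20:30 (subtract 1h to convert from UTC+1).
Pita and Maria can make the full 17:10-17:55 slot — that's 2.

2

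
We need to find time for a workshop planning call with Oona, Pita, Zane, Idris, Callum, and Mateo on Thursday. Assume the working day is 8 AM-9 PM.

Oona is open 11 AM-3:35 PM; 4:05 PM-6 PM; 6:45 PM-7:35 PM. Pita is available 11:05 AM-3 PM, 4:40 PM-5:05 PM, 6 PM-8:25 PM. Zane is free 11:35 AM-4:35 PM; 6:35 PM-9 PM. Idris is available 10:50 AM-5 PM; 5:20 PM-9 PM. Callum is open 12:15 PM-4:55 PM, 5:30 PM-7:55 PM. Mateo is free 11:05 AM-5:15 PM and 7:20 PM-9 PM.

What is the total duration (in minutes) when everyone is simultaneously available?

Oona ∩ Pita: 11:05-15:00, 16:40-17:05, 18:45-19:35.
Oona ∩ Pita ∩ Zane: 11:35-15:00, 18:45-19:35.
Oona ∩ Pita ∩ Zane ∩ Idris: 11:35-15:00, 18:45-19:35.
Oona ∩ Pita ∩ Zane ∩ Idris ∩ Callum: 12:15-15:00, 18:45-19:35.
Oona ∩ Pita ∩ Zane ∩ Idris ∩ Callum ∩ Mateo: 12:15-15:00, 19:20-19:35.
Those are the intersection windows.
Summing the common windows: 165 + 15 = 180 minutes.

180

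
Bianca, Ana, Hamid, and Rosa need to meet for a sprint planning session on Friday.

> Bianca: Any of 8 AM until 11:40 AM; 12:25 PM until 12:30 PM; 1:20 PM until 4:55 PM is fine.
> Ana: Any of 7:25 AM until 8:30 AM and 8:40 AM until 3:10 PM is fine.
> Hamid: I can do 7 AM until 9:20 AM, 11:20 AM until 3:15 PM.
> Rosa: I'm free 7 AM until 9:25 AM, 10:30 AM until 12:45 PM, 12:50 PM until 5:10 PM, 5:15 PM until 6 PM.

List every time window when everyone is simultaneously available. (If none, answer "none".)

Bianca ∩ Ana: 08:00-08:30, 08:40-11:40, 12:25-12:30, 13:20-15:10.
Bianca ∩ Ana ∩ Hamid: 08:00-08:30, 08:40-09:20, 11:20-11:40, 12:25-12:30, 13:20-15:10.
Bianca ∩ Ana ∩ Hamid ∩ Rosa: 08:00-08:30, 08:40-09:20, 11:20-11:40, 12:25-12:30, 13:20-15:10.

08:00-08:30, 08:40-09:20, 11:20-11:40, 12:25-12:30, 13:20-15:10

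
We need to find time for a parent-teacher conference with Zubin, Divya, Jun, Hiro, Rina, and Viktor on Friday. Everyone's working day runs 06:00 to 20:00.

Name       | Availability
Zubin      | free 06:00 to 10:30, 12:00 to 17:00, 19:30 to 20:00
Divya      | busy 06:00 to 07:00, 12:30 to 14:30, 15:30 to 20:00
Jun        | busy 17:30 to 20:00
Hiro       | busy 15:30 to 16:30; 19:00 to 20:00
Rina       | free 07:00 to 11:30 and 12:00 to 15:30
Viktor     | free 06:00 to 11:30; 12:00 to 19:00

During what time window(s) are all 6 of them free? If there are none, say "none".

07:00-10:30, 12:00-12:30, 14:30-15:30

Zubin free: 06:00-10:30, 12:00-17:00, 19:30-20:00.
Divya free: 07:00-12:30, 14:30-15:30 (invert busy blocks within the working day).
Jun free: 06:00-17:30 (invert busy blocks within the working day).
Hiro free: 06:00-15:30, 16:30-19:00 (invert busy blocks within the working day).
Rina free: 07:00-11:30, 12:00-15:30.
Viktor free: 06:00-11:30, 12:00-19:00.
Zubin ∩ Divya: 07:00-10:30, 12:00-12:30, 14:30-15:30.
Zubin ∩ Divya ∩ Jun: 07:00-10:30, 12:00-12:30, 14:30-15:30.
Zubin ∩ Divya ∩ Jun ∩ Hiro: 07:00-10:30, 12:00-12:30, 14:30-15:30.
Zubin ∩ Divya ∩ Jun ∩ Hiro ∩ Rina: 07:00-10:30, 12:00-12:30, 14:30-15:30.
Zubin ∩ Divya ∩ Jun ∩ Hiro ∩ Rina ∩ Viktor: 07:00-10:30, 12:00-12:30, 14:30-15:30.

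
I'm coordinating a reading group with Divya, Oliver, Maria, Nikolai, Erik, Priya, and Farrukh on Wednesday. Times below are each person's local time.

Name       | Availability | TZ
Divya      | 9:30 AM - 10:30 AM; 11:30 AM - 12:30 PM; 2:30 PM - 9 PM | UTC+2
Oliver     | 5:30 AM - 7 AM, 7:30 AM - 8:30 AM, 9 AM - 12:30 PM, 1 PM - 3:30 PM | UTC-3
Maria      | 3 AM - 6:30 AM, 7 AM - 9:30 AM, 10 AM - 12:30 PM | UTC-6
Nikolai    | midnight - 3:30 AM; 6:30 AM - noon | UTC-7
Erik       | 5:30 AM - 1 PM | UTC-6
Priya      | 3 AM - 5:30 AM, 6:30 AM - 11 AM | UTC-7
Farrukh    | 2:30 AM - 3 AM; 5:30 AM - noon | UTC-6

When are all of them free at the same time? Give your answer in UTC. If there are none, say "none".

Divya in UTC: 07:30-08:30, 09:30-10:30, 12:30-19:00 (subtract 2h to convert from UTC+2).
Oliver in UTC: 08:30-10:00, 10:30-11:30, 12:00-15:30, 16:00-18:30 (add 3h to convert from UTC-3).
Maria in UTC: 09:00-12:30, 13:00-15:30, 16:00-18:30 (add 6h to convert from UTC-6).
Nikolai in UTC: 07:00-10:30, 13:30-19:00 (add 7h to convert from UTC-7).
Erik in UTC: 11:30-19:00 (add 6h to convert from UTC-6).
Priya in UTC: 10:00-12:30, 13:30-18:00 (add 7h to convert from UTC-7).
Farrukh in UTC: 08:30-09:00, 11:30-18:00 (add 6h to convert from UTC-6).
Divya ∩ Oliver: 09:30-10:00, 12:30-15:30, 16:00-18:30.
Divya ∩ Oliver ∩ Maria: 09:30-10:00, 13:00-15:30, 16:00-18:30.
Divya ∩ Oliver ∩ Maria ∩ Nikolai: 09:30-10:00, 13:30-15:30, 16:00-18:30.
Divya ∩ Oliver ∩ Maria ∩ Nikolai ∩ Erik: 13:30-15:30, 16:00-18:30.
Divya ∩ Oliver ∩ Maria ∩ Nikolai ∩ Erik ∩ Priya: 13:30-15:30, 16:00-18:00.
Divya ∩ Oliver ∩ Maria ∩ Nikolai ∩ Erik ∩ Priya ∩ Farrukh: 13:30-15:30, 16:00-18:00.

13:30-15:30, 16:00-18:00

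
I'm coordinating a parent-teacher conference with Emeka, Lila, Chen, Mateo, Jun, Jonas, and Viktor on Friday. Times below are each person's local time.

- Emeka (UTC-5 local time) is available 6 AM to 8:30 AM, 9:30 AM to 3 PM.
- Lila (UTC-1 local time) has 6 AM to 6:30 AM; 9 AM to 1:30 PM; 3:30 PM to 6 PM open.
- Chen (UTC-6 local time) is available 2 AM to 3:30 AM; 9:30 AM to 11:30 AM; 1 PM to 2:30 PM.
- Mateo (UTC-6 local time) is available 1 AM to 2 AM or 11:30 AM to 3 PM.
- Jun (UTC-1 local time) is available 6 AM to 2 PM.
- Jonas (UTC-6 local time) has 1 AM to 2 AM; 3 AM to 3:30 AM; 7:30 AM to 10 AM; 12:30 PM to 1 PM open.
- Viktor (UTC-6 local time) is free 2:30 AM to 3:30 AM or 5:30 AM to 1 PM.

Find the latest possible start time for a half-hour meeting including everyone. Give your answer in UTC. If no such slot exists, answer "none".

none

Emeka in UTC: 11:00-13:30, 14:30-20:00 (add 5h to convert from UTC-5).
Lila in UTC: 07:00-07:30, 10:00-14:30, 16:30-19:00 (add 1h to convert from UTC-1).
Chen in UTC: 08:00-09:30, 15:30-17:30, 19:00-20:30 (add 6h to convert from UTC-6).
Mateo in UTC: 07:00-08:00, 17:30-21:00 (add 6h to convert from UTC-6).
Jun in UTC: 07:00-15:00 (add 1h to convert from UTC-1).
Jonas in UTC: 07:00-08:00, 09:00-09:30, 13:30-16:00, 18:30-19:00 (add 6h to convert from UTC-6).
Viktor in UTC: 08:30-09:30, 11:30-19:00 (add 6h to convert from UTC-6).
Emeka ∩ Lila: 11:00-13:30, 16:30-19:00.
Emeka ∩ Lila ∩ Chen: 16:30-17:30.
Emeka ∩ Lila ∩ Chen ∩ Mateo: ∅.
Emeka ∩ Lila ∩ Chen ∩ Mateo ∩ Jun: ∅.
Emeka ∩ Lila ∩ Chen ∩ Mateo ∩ Jun ∩ Jonas: ∅.
Emeka ∩ Lila ∩ Chen ∩ Mateo ∩ Jun ∩ Jonas ∩ Viktor: ∅.
There is no time when everyone is free.
No common window is at least 30 minutes long.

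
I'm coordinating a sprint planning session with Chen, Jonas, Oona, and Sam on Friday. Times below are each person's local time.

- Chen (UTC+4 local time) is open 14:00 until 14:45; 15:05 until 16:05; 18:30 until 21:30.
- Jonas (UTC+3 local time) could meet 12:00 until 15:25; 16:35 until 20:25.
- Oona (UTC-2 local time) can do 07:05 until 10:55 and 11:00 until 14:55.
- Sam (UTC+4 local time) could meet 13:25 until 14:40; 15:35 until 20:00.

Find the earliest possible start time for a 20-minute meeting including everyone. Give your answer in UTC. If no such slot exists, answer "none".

Chen in UTC: 10:00-10:45, 11:05-12:05, 14:30-17:30 (subtract 4h to convert from UTC+4).
Jonas in UTC: 09:00-12:25, 13:35-17:25 (subtract 3h to convert from UTC+3).
Oona in UTC: 09:05-12:55, 13:00-16:55 (add 2h to convert from UTC-2).
Sam in UTC: 09:25-10:40, 11:35-16:00 (subtract 4h to convert from UTC+4).
Chen ∩ Jonas: 10:00-10:45, 11:05-12:05, 14:30-17:25.
Chen ∩ Jonas ∩ Oona: 10:00-10:45, 11:05-12:05, 14:30-16:55.
Chen ∩ Jonas ∩ Oona ∩ Sam: 10:00-10:40, 11:35-12:05, 14:30-16:00.
The first common window of at least 20 minutes is 10:00-10:40, so the earliest start is 10:00.

10:00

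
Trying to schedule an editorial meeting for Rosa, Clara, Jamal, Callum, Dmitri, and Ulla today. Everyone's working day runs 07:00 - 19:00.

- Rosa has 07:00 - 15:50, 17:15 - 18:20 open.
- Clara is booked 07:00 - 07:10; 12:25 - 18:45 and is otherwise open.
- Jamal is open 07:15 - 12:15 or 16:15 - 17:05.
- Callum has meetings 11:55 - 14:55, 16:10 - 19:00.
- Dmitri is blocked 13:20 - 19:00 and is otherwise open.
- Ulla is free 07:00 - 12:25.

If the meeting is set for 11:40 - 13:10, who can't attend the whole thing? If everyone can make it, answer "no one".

Rosa free: 07:00-15:50, 17:15-18:20.
Clara free: 07:10-12:25, 18:45-19:00 (invert busy blocks within the working day).
Jamal free: 07:15-12:15, 16:15-17:05.
Callum free: 07:00-11:55, 14:55-16:10 (invert busy blocks within the working day).
Dmitri free: 07:00-13:20 (invert busy blocks within the working day).
Ulla free: 07:00-12:25.
Rosa: free for 11:40-13:10. Clara: not fully free for 11:40-13:10. Jamal: not fully free for 11:40-13:10. Callum: not fully free for 11:40-13:10. Dmitri: free for 11:40-13:10. Ulla: not fully free for 11:40-13:10.

Callum, Clara, Jamal, Ulla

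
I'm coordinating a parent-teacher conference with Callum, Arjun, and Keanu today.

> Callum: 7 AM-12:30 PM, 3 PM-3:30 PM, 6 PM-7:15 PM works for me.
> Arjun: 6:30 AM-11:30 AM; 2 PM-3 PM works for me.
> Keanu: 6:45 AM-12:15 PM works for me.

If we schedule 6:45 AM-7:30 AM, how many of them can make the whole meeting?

Arjun and Keanu can make the full 06:45-07:30 slot — that's 2.

2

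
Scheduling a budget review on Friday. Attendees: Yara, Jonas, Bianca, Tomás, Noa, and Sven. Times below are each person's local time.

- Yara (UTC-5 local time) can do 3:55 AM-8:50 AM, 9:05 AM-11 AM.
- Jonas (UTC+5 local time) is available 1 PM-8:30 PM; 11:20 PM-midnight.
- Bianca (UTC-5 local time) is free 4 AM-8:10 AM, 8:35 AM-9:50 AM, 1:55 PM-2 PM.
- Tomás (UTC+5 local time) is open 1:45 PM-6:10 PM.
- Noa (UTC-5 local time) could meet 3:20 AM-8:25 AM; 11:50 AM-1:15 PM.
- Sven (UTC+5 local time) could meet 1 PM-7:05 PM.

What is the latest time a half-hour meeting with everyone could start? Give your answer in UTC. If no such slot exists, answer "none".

Yara in UTC: 08:55-13:50, 14:05-16:00 (add 5h to convert from UTC-5).
Jonas in UTC: 08:00-15:30, 18:20-19:00 (subtract 5h to convert from UTC+5).
Bianca in UTC: 09:00-13:10, 13:35-14:50, 18:55-19:00 (add 5h to convert from UTC-5).
Tomás in UTC: 08:45-13:10 (subtract 5h to convert from UTC+5).
Noa in UTC: 08:20-13:25, 16:50-18:15 (add 5h to convert from UTC-5).
Sven in UTC: 08:00-14:05 (subtract 5h to convert from UTC+5).
Yara ∩ Jonas: 08:55-13:50, 14:05-15:30.
Yara ∩ Jonas ∩ Bianca: 09:00-13:10, 13:35-13:50, 14:05-14:50.
Yara ∩ Jonas ∩ Bianca ∩ Tomás: 09:00-13:10.
Yara ∩ Jonas ∩ Bianca ∩ Tomás ∩ Noa: 09:00-13:10.
Yara ∩ Jonas ∩ Bianca ∩ Tomás ∩ Noa ∩ Sven: 09:00-13:10.
The last common window of at least 30 minutes is 09:00-13:10; a 30-minute meeting can start as late as 12:40 and still end by 13:10.

12:40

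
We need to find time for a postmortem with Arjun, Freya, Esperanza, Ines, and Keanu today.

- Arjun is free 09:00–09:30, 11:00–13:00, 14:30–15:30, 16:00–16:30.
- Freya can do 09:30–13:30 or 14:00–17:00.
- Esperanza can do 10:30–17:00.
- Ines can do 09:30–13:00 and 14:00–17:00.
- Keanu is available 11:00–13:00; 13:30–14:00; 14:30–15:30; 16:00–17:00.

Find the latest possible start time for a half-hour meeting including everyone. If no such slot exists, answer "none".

16:00

Arjun ∩ Freya: 11:00-13:00, 14:30-15:30, 16:00-16:30.
Arjun ∩ Freya ∩ Esperanza: 11:00-13:00, 14:30-15:30, 16:00-16:30.
Arjun ∩ Freya ∩ Esperanza ∩ Ines: 11:00-13:00, 14:30-15:30, 16:00-16:30.
Arjun ∩ Freya ∩ Esperanza ∩ Ines ∩ Keanu: 11:00-13:00, 14:30-15:30, 16:00-16:30.
The last common window of at least 30 minutes is 16:00-16:30; a 30-minute meeting can start as late as 16:00 and still end by 16:30.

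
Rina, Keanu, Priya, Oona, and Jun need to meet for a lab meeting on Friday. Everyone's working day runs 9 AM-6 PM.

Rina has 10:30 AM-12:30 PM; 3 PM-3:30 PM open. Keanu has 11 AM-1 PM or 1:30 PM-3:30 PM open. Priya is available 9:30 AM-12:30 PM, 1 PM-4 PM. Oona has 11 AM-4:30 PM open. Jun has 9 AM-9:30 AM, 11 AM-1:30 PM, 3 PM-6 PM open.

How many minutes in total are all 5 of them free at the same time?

120

Rina ∩ Keanu: 11:00-12:30, 15:00-15:30.
Rina ∩ Keanu ∩ Priya: 11:00-12:30, 15:00-15:30.
Rina ∩ Keanu ∩ Priya ∩ Oona: 11:00-12:30, 15:00-15:30.
Rina ∩ Keanu ∩ Priya ∩ Oona ∩ Jun: 11:00-12:30, 15:00-15:30.
So the common availability across everyone is 11:00-12:30, 15:00-15:30.
Summing the common windows: 90 + 30 = 120 minutes.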